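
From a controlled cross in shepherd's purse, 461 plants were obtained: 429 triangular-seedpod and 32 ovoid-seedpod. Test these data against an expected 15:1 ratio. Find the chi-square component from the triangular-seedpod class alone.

0.024

Total ratio parts = 16. Expected numbers out of 461:
  triangular-seedpod: 461 × 15/16 = 432.1875
  ovoid-seedpod: 461 × 1/16 = 28.8125
Contribution of triangular-seedpod: (429 − 432.1875)² / 432.1875 = 0.0235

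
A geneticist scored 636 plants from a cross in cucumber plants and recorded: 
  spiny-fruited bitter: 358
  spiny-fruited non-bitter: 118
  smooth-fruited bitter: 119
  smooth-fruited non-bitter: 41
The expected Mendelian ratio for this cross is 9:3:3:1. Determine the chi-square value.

The 9:3:3:1 ratio has 16 parts, so with N = 636 the expected counts are:
  spiny-fruited bitter: 636 × 9/16 = 357.75
  spiny-fruited non-bitter: 636 × 3/16 = 119.25
  smooth-fruited bitter: 636 × 3/16 = 119.25
  smooth-fruited non-bitter: 636 × 1/16 = 39.75
χ² = Σ (O − E)² / E
  spiny-fruited bitter: (358 − 357.75)² / 357.75 = 0.0002
  spiny-fruited non-bitter: (118 − 119.25)² / 119.25 = 0.0131
  smooth-fruited bitter: (119 − 119.25)² / 119.25 = 0.0005
  smooth-fruited non-bitter: (41 − 39.75)² / 39.75 = 0.0393
χ² = 0.0002 + 0.0131 + 0.0005 + 0.0393 = 0.0531 ≈ 0.053

0.053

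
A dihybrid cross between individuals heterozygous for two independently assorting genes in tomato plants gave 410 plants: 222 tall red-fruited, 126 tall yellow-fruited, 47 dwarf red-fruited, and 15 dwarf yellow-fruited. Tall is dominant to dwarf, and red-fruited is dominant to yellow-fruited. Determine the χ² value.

47.730

A dihybrid F₂ with independent assortment and complete dominance at both loci gives a 9:3:3:1 phenotypic ratio.
Total ratio parts = 16. Expected numbers out of 410:
  tall red-fruited: 410 × 9/16 = 230.625
  tall yellow-fruited: 410 × 3/16 = 76.875
  dwarf red-fruited: 410 × 3/16 = 76.875
  dwarf yellow-fruited: 410 × 1/16 = 25.625
χ² = Σ (O − E)² / E
  tall red-fruited: (222 − 230.625)² / 230.625 = 0.3226
  tall yellow-fruited: (126 − 76.875)² / 76.875 = 31.3921
  dwarf red-fruited: (47 − 76.875)² / 76.875 = 11.6100
  dwarf yellow-fruited: (15 − 25.625)² / 25.625 = 4.4055
χ² = 0.3226 + 31.3921 + 11.6100 + 4.4055 = 47.7302 ≈ 47.730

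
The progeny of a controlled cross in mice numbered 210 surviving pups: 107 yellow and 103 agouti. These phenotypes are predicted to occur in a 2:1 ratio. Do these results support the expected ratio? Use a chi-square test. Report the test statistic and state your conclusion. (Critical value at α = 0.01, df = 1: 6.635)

The 2:1 ratio has 3 parts, so with N = 210 the expected counts are:
  yellow: 210 × 2/3 = 140
  agouti: 210 × 1/3 = 70
χ² = Σ (O − E)² / E
  yellow: (107 − 140)² / 140 = 7.7786
  agouti: (103 − 70)² / 70 = 15.5571
χ² = 7.7786 + 15.5571 = 23.3357 ≈ 23.336
Degrees of freedom = 2 − 1 = 1; critical value at α = 0.01 is 6.635.
Since 23.336 > 6.635, we reject the null hypothesis — the data do not fit the 2:1 ratio.

23.336; not consistent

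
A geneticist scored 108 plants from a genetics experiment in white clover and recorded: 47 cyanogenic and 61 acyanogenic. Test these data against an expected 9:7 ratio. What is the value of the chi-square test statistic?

Total ratio parts = 16. Expected numbers out of 108:
  cyanogenic: 108 × 9/16 = 60.75
  acyanogenic: 108 × 7/16 = 47.25
χ² = Σ (O − E)² / E
  cyanogenic: (47 − 60.75)² / 60.75 = 3.1121
  acyanogenic: (61 − 47.25)² / 47.25 = 4.0013
χ² = 3.1121 + 4.0013 = 7.1134 ≈ 7.113

7.113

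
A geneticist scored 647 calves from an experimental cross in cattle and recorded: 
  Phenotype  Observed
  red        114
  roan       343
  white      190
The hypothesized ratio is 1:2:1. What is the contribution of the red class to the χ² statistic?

14.096

Total ratio parts = 4. Expected numbers out of 647:
  red: 647 × 1/4 = 161.75
  roan: 647 × 2/4 = 323.5
  white: 647 × 1/4 = 161.75
Contribution of red: (114 − 161.75)² / 161.75 = 14.0962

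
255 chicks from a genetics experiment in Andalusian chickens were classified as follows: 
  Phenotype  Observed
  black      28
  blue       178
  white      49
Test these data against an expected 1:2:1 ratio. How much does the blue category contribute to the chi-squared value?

20.002

The 1:2:1 ratio has 4 parts, so with N = 255 the expected counts are:
  black: 255 × 1/4 = 63.75
  blue: 255 × 2/4 = 127.5
  white: 255 × 1/4 = 63.75
Contribution of blue: (178 − 127.5)² / 127.5 = 20.0020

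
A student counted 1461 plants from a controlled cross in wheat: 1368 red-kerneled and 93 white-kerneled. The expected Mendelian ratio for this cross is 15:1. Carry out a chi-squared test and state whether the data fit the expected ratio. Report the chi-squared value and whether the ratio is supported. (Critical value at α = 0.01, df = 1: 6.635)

Total ratio parts = 16. Expected numbers out of 1461:
  red-kerneled: 1461 × 15/16 = 1369.6875
  white-kerneled: 1461 × 1/16 = 91.3125
χ² = Σ (O − E)² / E
  red-kerneled: (1368 − 1369.6875)² / 1369.6875 = 0.0021
  white-kerneled: (93 − 91.3125)² / 91.3125 = 0.0312
χ² = 0.0021 + 0.0312 = 0.0333 ≈ 0.033
Degrees of freedom = 2 − 1 = 1; critical value at α = 0.01 is 6.635.
Since 0.033 < 6.635, we fail to reject the null hypothesis — the data are consistent with the 15:1 ratio.

0.033; consistent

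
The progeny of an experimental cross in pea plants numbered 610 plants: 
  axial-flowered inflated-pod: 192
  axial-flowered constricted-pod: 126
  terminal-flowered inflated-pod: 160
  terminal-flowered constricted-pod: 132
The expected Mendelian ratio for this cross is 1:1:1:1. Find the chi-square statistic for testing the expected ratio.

17.961

Expected counts for N = 610 under a 1:1:1:1 ratio (total parts = 4):
  axial-flowered inflated-pod: 610 × 1/4 = 152.5
  axial-flowered constricted-pod: 610 × 1/4 = 152.5
  terminal-flowered inflated-pod: 610 × 1/4 = 152.5
  terminal-flowered constricted-pod: 610 × 1/4 = 152.5
χ² = Σ (O − E)² / E
  axial-flowered inflated-pod: (192 − 152.5)² / 152.5 = 10.2311
  axial-flowered constricted-pod: (126 − 152.5)² / 152.5 = 4.6049
  terminal-flowered inflated-pod: (160 − 152.5)² / 152.5 = 0.3689
  terminal-flowered constricted-pod: (132 − 152.5)² / 152.5 = 2.7557
χ² = 10.2311 + 4.6049 + 0.3689 + 2.7557 = 17.9606 ≈ 17.961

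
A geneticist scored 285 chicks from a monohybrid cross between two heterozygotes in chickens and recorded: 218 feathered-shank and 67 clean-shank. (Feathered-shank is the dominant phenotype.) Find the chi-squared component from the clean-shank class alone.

0.254

For a monohybrid cross between heterozygotes with complete dominance, the expected phenotypic ratio is 3:1.
Under the 3:1 hypothesis (Σ ratio = 4, N = 285):
  feathered-shank: 285 × 3/4 = 213.75
  clean-shank: 285 × 1/4 = 71.25
Contribution of clean-shank: (67 − 71.25)² / 71.25 = 0.2535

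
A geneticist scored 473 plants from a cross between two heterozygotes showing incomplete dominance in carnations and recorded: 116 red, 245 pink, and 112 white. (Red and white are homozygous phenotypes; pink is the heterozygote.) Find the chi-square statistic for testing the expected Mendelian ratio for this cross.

0.679

With incomplete dominance, a heterozygote × heterozygote cross gives a 1:2:1 phenotypic ratio.
Under the 1:2:1 hypothesis (Σ ratio = 4, N = 473):
  red: 473 × 1/4 = 118.25
  pink: 473 × 2/4 = 236.5
  white: 473 × 1/4 = 118.25
χ² = Σ (O − E)² / E
  red: (116 − 118.25)² / 118.25 = 0.0428
  pink: (245 − 236.5)² / 236.5 = 0.3055
  white: (112 − 118.25)² / 118.25 = 0.3303
χ² = 0.0428 + 0.3055 + 0.3303 = 0.6786 ≈ 0.679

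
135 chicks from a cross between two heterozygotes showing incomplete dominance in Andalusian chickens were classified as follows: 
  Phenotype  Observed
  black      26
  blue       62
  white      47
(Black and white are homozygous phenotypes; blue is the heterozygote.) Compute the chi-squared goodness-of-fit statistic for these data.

7.430

With incomplete dominance, a heterozygote × heterozygote cross gives a 1:2:1 phenotypic ratio.
Under the 1:2:1 hypothesis (Σ ratio = 4, N = 135):
  black: 135 × 1/4 = 33.75
  blue: 135 × 2/4 = 67.5
  white: 135 × 1/4 = 33.75
χ² = Σ (O − E)² / E
  black: (26 − 33.75)² / 33.75 = 1.7796
  blue: (62 − 67.5)² / 67.5 = 0.4481
  white: (47 − 33.75)² / 33.75 = 5.2019
χ² = 1.7796 + 0.4481 + 5.2019 = 7.4296 ≈ 7.430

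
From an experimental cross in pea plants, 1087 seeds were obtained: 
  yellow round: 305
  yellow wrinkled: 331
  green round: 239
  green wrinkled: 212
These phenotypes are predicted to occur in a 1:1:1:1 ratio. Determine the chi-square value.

34.071

Expected counts for N = 1087 under a 1:1:1:1 ratio (total parts = 4):
  yellow round: 1087 × 1/4 = 271.75
  yellow wrinkled: 1087 × 1/4 = 271.75
  green round: 1087 × 1/4 = 271.75
  green wrinkled: 1087 × 1/4 = 271.75
χ² = Σ (O − E)² / E
  yellow round: (305 − 271.75)² / 271.75 = 4.0683
  yellow wrinkled: (331 − 271.75)² / 271.75 = 12.9184
  green round: (239 − 271.75)² / 271.75 = 3.9469
  green wrinkled: (212 − 271.75)² / 271.75 = 13.1373
χ² = 4.0683 + 12.9184 + 3.9469 + 13.1373 = 34.0709 ≈ 34.071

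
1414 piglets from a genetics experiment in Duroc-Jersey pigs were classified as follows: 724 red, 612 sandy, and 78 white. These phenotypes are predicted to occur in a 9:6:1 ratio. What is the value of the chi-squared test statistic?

20.227

Expected counts for N = 1414 under a 9:6:1 ratio (total parts = 16):
  red: 1414 × 9/16 = 795.375
  sandy: 1414 × 6/16 = 530.25
  white: 1414 × 1/16 = 88.375
χ² = Σ (O − E)² / E
  red: (724 − 795.375)² / 795.375 = 6.4050
  sandy: (612 − 530.25)² / 530.25 = 12.6036
  white: (78 − 88.375)² / 88.375 = 1.2180
χ² = 6.4050 + 12.6036 + 1.2180 = 20.2266 ≈ 20.227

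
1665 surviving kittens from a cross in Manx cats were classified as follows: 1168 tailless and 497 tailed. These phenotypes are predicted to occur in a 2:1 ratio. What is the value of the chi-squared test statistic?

9.092

The 2:1 ratio has 3 parts, so with N = 1665 the expected counts are:
  tailless: 1665 × 2/3 = 1110
  tailed: 1665 × 1/3 = 555
χ² = Σ (O − E)² / E
  tailless: (1168 − 1110)² / 1110 = 3.0306
  tailed: (497 − 555)² / 555 = 6.0613
χ² = 3.0306 + 6.0613 = 9.0919 ≈ 9.092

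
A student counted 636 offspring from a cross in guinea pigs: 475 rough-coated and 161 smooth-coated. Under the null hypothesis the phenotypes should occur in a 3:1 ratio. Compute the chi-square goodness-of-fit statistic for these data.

0.034

Expected counts for N = 636 under a 3:1 ratio (total parts = 4):
  rough-coated: 636 × 3/4 = 477
  smooth-coated: 636 × 1/4 = 159
χ² = Σ (O − E)² / E
  rough-coated: (475 − 477)² / 477 = 0.0084
  smooth-coated: (161 − 159)² / 159 = 0.0252
χ² = 0.0084 + 0.0252 = 0.0336 ≈ 0.034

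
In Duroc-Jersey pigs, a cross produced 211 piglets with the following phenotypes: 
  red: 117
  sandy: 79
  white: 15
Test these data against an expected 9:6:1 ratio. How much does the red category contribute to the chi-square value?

0.024

Under the 9:6:1 hypothesis (Σ ratio = 16, N = 211):
  red: 211 × 9/16 = 118.6875
  sandy: 211 × 6/16 = 79.125
  white: 211 × 1/16 = 13.1875
Contribution of red: (117 − 118.6875)² / 118.6875 = 0.0240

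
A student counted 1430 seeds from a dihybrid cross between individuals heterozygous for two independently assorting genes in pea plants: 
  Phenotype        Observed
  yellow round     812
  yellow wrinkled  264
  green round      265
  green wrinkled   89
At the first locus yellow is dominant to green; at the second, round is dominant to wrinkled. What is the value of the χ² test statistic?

A dihybrid F₂ with independent assortment and complete dominance at both loci gives a 9:3:3:1 phenotypic ratio.
The 9:3:3:1 ratio has 16 parts, so with N = 1430 the expected counts are:
  yellow round: 1430 × 9/16 = 804.375
  yellow wrinkled: 1430 × 3/16 = 268.125
  green round: 1430 × 3/16 = 268.125
  green wrinkled: 1430 × 1/16 = 89.375
χ² = Σ (O − E)² / E
  yellow round: (812 − 804.375)² / 804.375 = 0.0723
  yellow wrinkled: (264 − 268.125)² / 268.125 = 0.0635
  green round: (265 − 268.125)² / 268.125 = 0.0364
  green wrinkled: (89 − 89.375)² / 89.375 = 0.0016
χ² = 0.0723 + 0.0635 + 0.0364 + 0.0016 = 0.1738 ≈ 0.174

0.174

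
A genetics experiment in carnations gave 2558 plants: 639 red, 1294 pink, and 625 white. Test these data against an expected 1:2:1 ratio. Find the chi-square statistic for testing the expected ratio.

Under the 1:2:1 hypothesis (Σ ratio = 4, N = 2558):
  red: 2558 × 1/4 = 639.5
  pink: 2558 × 2/4 = 1279
  white: 2558 × 1/4 = 639.5
χ² = Σ (O − E)² / E
  red: (639 − 639.5)² / 639.5 = 0.0004
  pink: (1294 − 1279)² / 1279 = 0.1759
  white: (625 − 639.5)² / 639.5 = 0.3288
χ² = 0.0004 + 0.1759 + 0.3288 = 0.5051 ≈ 0.505

0.505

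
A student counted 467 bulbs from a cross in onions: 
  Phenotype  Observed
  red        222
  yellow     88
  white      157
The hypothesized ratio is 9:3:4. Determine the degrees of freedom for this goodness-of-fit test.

A goodness-of-fit test with 3 phenotype classes has df = 3 − 1 = 2.

2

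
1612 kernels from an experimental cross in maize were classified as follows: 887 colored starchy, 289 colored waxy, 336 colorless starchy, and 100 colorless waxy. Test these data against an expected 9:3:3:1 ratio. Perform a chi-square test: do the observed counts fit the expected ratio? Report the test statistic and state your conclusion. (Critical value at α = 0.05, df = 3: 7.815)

Expected counts for N = 1612 under a 9:3:3:1 ratio (total parts = 16):
  colored starchy: 1612 × 9/16 = 906.75
  colored waxy: 1612 × 3/16 = 302.25
  colorless starchy: 1612 × 3/16 = 302.25
  colorless waxy: 1612 × 1/16 = 100.75
χ² = Σ (O − E)² / E
  colored starchy: (887 − 906.75)² / 906.75 = 0.4302
  colored waxy: (289 − 302.25)² / 302.25 = 0.5809
  colorless starchy: (336 − 302.25)² / 302.25 = 3.7686
  colorless waxy: (100 − 100.75)² / 100.75 = 0.0056
χ² = 0.4302 + 0.5809 + 3.7686 + 0.0056 = 4.7853 ≈ 4.785
Degrees of freedom = 4 − 1 = 3; critical value at α = 0.05 is 7.815.
Since 4.785 < 7.815, we fail to reject the null hypothesis — the data are consistent with the 9:3:3:1 ratio.

4.785; consistent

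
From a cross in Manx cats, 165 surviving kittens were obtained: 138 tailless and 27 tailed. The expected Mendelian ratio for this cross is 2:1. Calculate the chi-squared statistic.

21.382

Expected counts for N = 165 under a 2:1 ratio (total parts = 3):
  tailless: 165 × 2/3 = 110
  tailed: 165 × 1/3 = 55
χ² = Σ (O − E)² / E
  tailless: (138 − 110)² / 110 = 7.1273
  tailed: (27 − 55)² / 55 = 14.2545
χ² = 7.1273 + 14.2545 = 21.3818 ≈ 21.382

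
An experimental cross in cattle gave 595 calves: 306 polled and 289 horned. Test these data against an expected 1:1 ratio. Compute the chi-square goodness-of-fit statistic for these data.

Expected counts for N = 595 under a 1:1 ratio (total parts = 2):
  polled: 595 × 1/2 = 297.5
  horned: 595 × 1/2 = 297.5
χ² = Σ (O − E)² / E
  polled: (306 − 297.5)² / 297.5 = 0.2429
  horned: (289 − 297.5)² / 297.5 = 0.2429
χ² = 0.2429 + 0.2429 = 0.4858 ≈ 0.486

0.486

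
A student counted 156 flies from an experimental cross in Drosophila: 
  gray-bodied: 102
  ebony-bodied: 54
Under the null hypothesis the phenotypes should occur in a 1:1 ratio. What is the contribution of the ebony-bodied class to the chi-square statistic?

Total ratio parts = 2. Expected numbers out of 156:
  gray-bodied: 156 × 1/2 = 78
  ebony-bodied: 156 × 1/2 = 78
Contribution of ebony-bodied: (54 − 78)² / 78 = 7.3846

7.385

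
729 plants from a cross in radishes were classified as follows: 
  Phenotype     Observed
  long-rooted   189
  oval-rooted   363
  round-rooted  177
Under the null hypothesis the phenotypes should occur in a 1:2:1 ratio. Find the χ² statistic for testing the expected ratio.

0.407

Under the 1:2:1 hypothesis (Σ ratio = 4, N = 729):
  long-rooted: 729 × 1/4 = 182.25
  oval-rooted: 729 × 2/4 = 364.5
  round-rooted: 729 × 1/4 = 182.25
χ² = Σ (O − E)² / E
  long-rooted: (189 − 182.25)² / 182.25 = 0.2500
  oval-rooted: (363 − 364.5)² / 364.5 = 0.0062
  round-rooted: (177 − 182.25)² / 182.25 = 0.1512
χ² = 0.2500 + 0.0062 + 0.1512 = 0.4074 ≈ 0.407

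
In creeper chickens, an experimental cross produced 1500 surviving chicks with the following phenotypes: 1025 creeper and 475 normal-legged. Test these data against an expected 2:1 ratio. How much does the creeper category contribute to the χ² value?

0.625

The 2:1 ratio has 3 parts, so with N = 1500 the expected counts are:
  creeper: 1500 × 2/3 = 1000
  normal-legged: 1500 × 1/3 = 500
Contribution of creeper: (1025 − 1000)² / 1000 = 0.6250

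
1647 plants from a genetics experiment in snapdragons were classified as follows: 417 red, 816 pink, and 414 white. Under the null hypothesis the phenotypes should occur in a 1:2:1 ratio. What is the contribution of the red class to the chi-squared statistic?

Under the 1:2:1 hypothesis (Σ ratio = 4, N = 1647):
  red: 1647 × 1/4 = 411.75
  pink: 1647 × 2/4 = 823.5
  white: 1647 × 1/4 = 411.75
Contribution of red: (417 − 411.75)² / 411.75 = 0.0669

0.067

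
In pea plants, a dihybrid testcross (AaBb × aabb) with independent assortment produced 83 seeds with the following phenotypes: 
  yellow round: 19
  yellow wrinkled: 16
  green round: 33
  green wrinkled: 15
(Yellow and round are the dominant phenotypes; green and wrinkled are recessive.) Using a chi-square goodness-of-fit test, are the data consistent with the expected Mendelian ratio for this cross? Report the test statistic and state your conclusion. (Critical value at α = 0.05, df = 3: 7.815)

10.060; not consistent

A dihybrid testcross with independent assortment gives a 1:1:1:1 ratio.
Total ratio parts = 4. Expected numbers out of 83:
  yellow round: 83 × 1/4 = 20.75
  yellow wrinkled: 83 × 1/4 = 20.75
  green round: 83 × 1/4 = 20.75
  green wrinkled: 83 × 1/4 = 20.75
χ² = Σ (O − E)² / E
  yellow round: (19 − 20.75)² / 20.75 = 0.1476
  yellow wrinkled: (16 − 20.75)² / 20.75 = 1.0873
  green round: (33 − 20.75)² / 20.75 = 7.2319
  green wrinkled: (15 − 20.75)² / 20.75 = 1.5934
χ² = 0.1476 + 1.0873 + 7.2319 + 1.5934 = 10.0602 ≈ 10.060
Degrees of freedom = 4 − 1 = 3; critical value at α = 0.05 is 7.815.
Since 10.060 > 7.815, we reject the null hypothesis — the data do not fit the 1:1:1:1 ratio.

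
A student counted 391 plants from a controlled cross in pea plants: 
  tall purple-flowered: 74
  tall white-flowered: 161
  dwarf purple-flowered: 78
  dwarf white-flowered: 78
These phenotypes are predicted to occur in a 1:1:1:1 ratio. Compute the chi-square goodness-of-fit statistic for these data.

54.678

The 1:1:1:1 ratio has 4 parts, so with N = 391 the expected counts are:
  tall purple-flowered: 391 × 1/4 = 97.75
  tall white-flowered: 391 × 1/4 = 97.75
  dwarf purple-flowered: 391 × 1/4 = 97.75
  dwarf white-flowered: 391 × 1/4 = 97.75
χ² = Σ (O − E)² / E
  tall purple-flowered: (74 − 97.75)² / 97.75 = 5.7705
  tall white-flowered: (161 − 97.75)² / 97.75 = 40.9265
  dwarf purple-flowered: (78 − 97.75)² / 97.75 = 3.9904
  dwarf white-flowered: (78 − 97.75)² / 97.75 = 3.9904
χ² = 5.7705 + 40.9265 + 3.9904 + 3.9904 = 54.6778 ≈ 54.678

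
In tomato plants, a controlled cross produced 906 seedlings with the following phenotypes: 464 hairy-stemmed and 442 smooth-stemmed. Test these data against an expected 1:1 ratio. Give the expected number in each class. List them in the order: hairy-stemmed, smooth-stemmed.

453, 453

The 1:1 ratio has 2 parts, so with N = 906 the expected counts are:
  hairy-stemmed: 906 × 1/2 = 453
  smooth-stemmed: 906 × 1/2 = 453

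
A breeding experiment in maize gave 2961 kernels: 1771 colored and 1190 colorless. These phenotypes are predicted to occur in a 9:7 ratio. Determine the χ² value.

Total ratio parts = 16. Expected numbers out of 2961:
  colored: 2961 × 9/16 = 1665.5625
  colorless: 2961 × 7/16 = 1295.4375
χ² = Σ (O − E)² / E
  colored: (1771 − 1665.5625)² / 1665.5625 = 6.6747
  colorless: (1190 − 1295.4375)² / 1295.4375 = 8.5817
χ² = 6.6747 + 8.5817 = 15.2564 ≈ 15.256

15.256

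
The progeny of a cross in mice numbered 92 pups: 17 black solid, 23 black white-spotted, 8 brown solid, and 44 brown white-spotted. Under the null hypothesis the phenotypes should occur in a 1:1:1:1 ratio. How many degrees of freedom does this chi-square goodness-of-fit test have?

A goodness-of-fit test with 4 phenotype classes has df = 4 − 1 = 3.

3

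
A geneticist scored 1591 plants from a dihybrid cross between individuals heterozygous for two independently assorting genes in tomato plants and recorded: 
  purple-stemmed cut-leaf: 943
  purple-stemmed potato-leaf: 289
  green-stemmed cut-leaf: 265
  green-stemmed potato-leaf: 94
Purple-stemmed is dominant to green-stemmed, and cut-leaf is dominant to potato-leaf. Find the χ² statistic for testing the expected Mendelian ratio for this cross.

A dihybrid F₂ with independent assortment and complete dominance at both loci gives a 9:3:3:1 phenotypic ratio.
Expected counts for N = 1591 under a 9:3:3:1 ratio (total parts = 16):
  purple-stemmed cut-leaf: 1591 × 9/16 = 894.9375
  purple-stemmed potato-leaf: 1591 × 3/16 = 298.3125
  green-stemmed cut-leaf: 1591 × 3/16 = 298.3125
  green-stemmed potato-leaf: 1591 × 1/16 = 99.4375
χ² = Σ (O − E)² / E
  purple-stemmed cut-leaf: (943 − 894.9375)² / 894.9375 = 2.5812
  purple-stemmed potato-leaf: (289 − 298.3125)² / 298.3125 = 0.2907
  green-stemmed cut-leaf: (265 − 298.3125)² / 298.3125 = 3.7200
  green-stemmed potato-leaf: (94 − 99.4375)² / 99.4375 = 0.2973
χ² = 2.5812 + 0.2907 + 3.7200 + 0.2973 = 6.8892 ≈ 6.889

6.889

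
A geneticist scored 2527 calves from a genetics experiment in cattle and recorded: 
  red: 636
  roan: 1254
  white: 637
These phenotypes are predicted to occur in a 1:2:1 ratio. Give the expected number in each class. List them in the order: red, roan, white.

631.75, 1263.5, 631.75

The 1:2:1 ratio has 4 parts, so with N = 2527 the expected counts are:
  red: 2527 × 1/4 = 631.75
  roan: 2527 × 2/4 = 1263.5
  white: 2527 × 1/4 = 631.75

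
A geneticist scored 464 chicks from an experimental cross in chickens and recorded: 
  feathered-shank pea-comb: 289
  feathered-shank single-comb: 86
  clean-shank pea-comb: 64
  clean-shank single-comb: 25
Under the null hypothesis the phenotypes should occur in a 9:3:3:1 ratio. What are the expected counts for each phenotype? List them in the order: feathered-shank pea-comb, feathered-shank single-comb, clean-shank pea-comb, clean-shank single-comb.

The 9:3:3:1 ratio has 16 parts, so with N = 464 the expected counts are:
  feathered-shank pea-comb: 464 × 9/16 = 261
  feathered-shank single-comb: 464 × 3/16 = 87
  clean-shank pea-comb: 464 × 3/16 = 87
  clean-shank single-comb: 464 × 1/16 = 29

261, 87, 87, 29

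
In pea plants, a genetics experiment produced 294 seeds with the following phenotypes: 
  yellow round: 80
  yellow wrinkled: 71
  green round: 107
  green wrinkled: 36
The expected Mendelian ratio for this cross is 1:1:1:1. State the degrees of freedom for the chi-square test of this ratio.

A goodness-of-fit test with 4 phenotype classes has df = 4 − 1 = 3.

3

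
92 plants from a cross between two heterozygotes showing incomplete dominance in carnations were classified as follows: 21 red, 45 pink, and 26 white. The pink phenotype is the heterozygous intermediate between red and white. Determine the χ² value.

0.587

With incomplete dominance, a heterozygote × heterozygote cross gives a 1:2:1 phenotypic ratio.
Expected counts for N = 92 under a 1:2:1 ratio (total parts = 4):
  red: 92 × 1/4 = 23
  pink: 92 × 2/4 = 46
  white: 92 × 1/4 = 23
χ² = Σ (O − E)² / E
  red: (21 − 23)² / 23 = 0.1739
  pink: (45 − 46)² / 46 = 0.0217
  white: (26 − 23)² / 23 = 0.3913
χ² = 0.1739 + 0.0217 + 0.3913 = 0.5869 ≈ 0.587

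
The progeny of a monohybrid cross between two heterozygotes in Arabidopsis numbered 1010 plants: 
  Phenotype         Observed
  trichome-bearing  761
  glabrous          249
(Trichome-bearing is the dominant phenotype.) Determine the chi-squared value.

For a monohybrid cross between heterozygotes with complete dominance, the expected phenotypic ratio is 3:1.
The 3:1 ratio has 4 parts, so with N = 1010 the expected counts are:
  trichome-bearing: 1010 × 3/4 = 757.5
  glabrous: 1010 × 1/4 = 252.5
χ² = Σ (O − E)² / E
  trichome-bearing: (761 − 757.5)² / 757.5 = 0.0162
  glabrous: (249 − 252.5)² / 252.5 = 0.0485
χ² = 0.0162 + 0.0485 = 0.0647 ≈ 0.065

0.065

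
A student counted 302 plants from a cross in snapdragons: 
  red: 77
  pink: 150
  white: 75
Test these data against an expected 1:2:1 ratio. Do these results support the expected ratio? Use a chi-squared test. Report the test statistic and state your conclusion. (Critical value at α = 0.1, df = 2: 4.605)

0.040; consistent

Expected counts for N = 302 under a 1:2:1 ratio (total parts = 4):
  red: 302 × 1/4 = 75.5
  pink: 302 × 2/4 = 151
  white: 302 × 1/4 = 75.5
χ² = Σ (O − E)² / E
  red: (77 − 75.5)² / 75.5 = 0.0298
  pink: (150 − 151)² / 151 = 0.0066
  white: (75 − 75.5)² / 75.5 = 0.0033
χ² = 0.0298 + 0.0066 + 0.0033 = 0.0397 ≈ 0.040
Degrees of freedom = 3 − 1 = 2; critical value at α = 0.1 is 4.605.
Since 0.040 < 4.605, we fail to reject the null hypothesis — the data are consistent with the 1:2:1 ratio.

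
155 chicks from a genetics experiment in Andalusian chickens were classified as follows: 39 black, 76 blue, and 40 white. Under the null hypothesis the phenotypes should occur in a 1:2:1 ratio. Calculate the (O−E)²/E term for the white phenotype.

The 1:2:1 ratio has 4 parts, so with N = 155 the expected counts are:
  black: 155 × 1/4 = 38.75
  blue: 155 × 2/4 = 77.5
  white: 155 × 1/4 = 38.75
Contribution of white: (40 − 38.75)² / 38.75 = 0.0403

0.040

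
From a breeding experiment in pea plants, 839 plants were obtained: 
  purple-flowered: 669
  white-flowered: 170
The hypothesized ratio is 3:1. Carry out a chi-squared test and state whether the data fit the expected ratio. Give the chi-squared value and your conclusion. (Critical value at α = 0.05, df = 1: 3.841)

Expected counts for N = 839 under a 3:1 ratio (total parts = 4):
  purple-flowered: 839 × 3/4 = 629.25
  white-flowered: 839 × 1/4 = 209.75
χ² = Σ (O − E)² / E
  purple-flowered: (669 − 629.25)² / 629.25 = 2.5110
  white-flowered: (170 − 209.75)² / 209.75 = 7.5331
χ² = 2.5110 + 7.5331 = 10.0441 ≈ 10.044
Degrees of freedom = 2 − 1 = 1; critical value at α = 0.05 is 3.841.
Since 10.044 > 3.841, we reject the null hypothesis — the data do not fit the 3:1 ratio.

10.044; not consistent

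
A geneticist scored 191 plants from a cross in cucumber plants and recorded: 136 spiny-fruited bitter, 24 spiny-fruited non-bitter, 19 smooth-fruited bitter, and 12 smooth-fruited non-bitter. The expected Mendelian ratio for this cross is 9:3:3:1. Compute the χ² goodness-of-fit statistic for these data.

19.383

Expected counts for N = 191 under a 9:3:3:1 ratio (total parts = 16):
  spiny-fruited bitter: 191 × 9/16 = 107.4375
  spiny-fruited non-bitter: 191 × 3/16 = 35.8125
  smooth-fruited bitter: 191 × 3/16 = 35.8125
  smooth-fruited non-bitter: 191 × 1/16 = 11.9375
χ² = Σ (O − E)² / E
  spiny-fruited bitter: (136 − 107.4375)² / 107.4375 = 7.5934
  spiny-fruited non-bitter: (24 − 35.8125)² / 35.8125 = 3.8963
  smooth-fruited bitter: (19 − 35.8125)² / 35.8125 = 7.8928
  smooth-fruited non-bitter: (12 − 11.9375)² / 11.9375 = 0.0003
χ² = 7.5934 + 3.8963 + 7.8928 + 0.0003 = 19.3828 ≈ 19.383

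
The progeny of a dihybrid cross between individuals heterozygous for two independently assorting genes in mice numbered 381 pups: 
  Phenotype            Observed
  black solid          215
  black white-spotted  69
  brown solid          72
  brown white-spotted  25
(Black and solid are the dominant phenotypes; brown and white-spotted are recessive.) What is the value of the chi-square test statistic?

0.149

A dihybrid F₂ with independent assortment and complete dominance at both loci gives a 9:3:3:1 phenotypic ratio.
Total ratio parts = 16. Expected numbers out of 381:
  black solid: 381 × 9/16 = 214.3125
  black white-spotted: 381 × 3/16 = 71.4375
  brown solid: 381 × 3/16 = 71.4375
  brown white-spotted: 381 × 1/16 = 23.8125
χ² = Σ (O − E)² / E
  black solid: (215 − 214.3125)² / 214.3125 = 0.0022
  black white-spotted: (69 − 71.4375)² / 71.4375 = 0.0832
  brown solid: (72 − 71.4375)² / 71.4375 = 0.0044
  brown white-spotted: (25 − 23.8125)² / 23.8125 = 0.0592
χ² = 0.0022 + 0.0832 + 0.0044 + 0.0592 = 0.149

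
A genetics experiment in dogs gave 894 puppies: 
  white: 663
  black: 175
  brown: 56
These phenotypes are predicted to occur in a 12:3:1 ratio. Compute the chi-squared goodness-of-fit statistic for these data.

0.409

Under the 12:3:1 hypothesis (Σ ratio = 16, N = 894):
  white: 894 × 12/16 = 670.5
  black: 894 × 3/16 = 167.625
  brown: 894 × 1/16 = 55.875
χ² = Σ (O − E)² / E
  white: (663 − 670.5)² / 670.5 = 0.0839
  black: (175 − 167.625)² / 167.625 = 0.3245
  brown: (56 − 55.875)² / 55.875 = 0.0003
χ² = 0.0839 + 0.3245 + 0.0003 = 0.4087 ≈ 0.409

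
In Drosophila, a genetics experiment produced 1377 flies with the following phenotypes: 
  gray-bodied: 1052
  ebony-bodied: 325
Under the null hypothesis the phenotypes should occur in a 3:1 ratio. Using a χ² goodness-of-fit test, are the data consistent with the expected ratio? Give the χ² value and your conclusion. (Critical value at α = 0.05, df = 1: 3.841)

The 3:1 ratio has 4 parts, so with N = 1377 the expected counts are:
  gray-bodied: 1377 × 3/4 = 1032.75
  ebony-bodied: 1377 × 1/4 = 344.25
χ² = Σ (O − E)² / E
  gray-bodied: (1052 − 1032.75)² / 1032.75 = 0.3588
  ebony-bodied: (325 − 344.25)² / 344.25 = 1.0764
χ² = 0.3588 + 1.0764 = 1.4352 ≈ 1.435
Degrees of freedom = 2 − 1 = 1; critical value at α = 0.05 is 3.841.
Since 1.435 < 3.841, we fail to reject the null hypothesis — the data are consistent with the 3:1 ratio.

1.435; consistent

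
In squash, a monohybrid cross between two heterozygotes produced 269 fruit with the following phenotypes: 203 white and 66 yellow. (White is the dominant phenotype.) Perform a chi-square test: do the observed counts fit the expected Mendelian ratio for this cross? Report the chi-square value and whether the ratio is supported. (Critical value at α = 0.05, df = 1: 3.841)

0.031; consistent

For a monohybrid cross between heterozygotes with complete dominance, the expected phenotypic ratio is 3:1.
Under the 3:1 hypothesis (Σ ratio = 4, N = 269):
  white: 269 × 3/4 = 201.75
  yellow: 269 × 1/4 = 67.25
χ² = Σ (O − E)² / E
  white: (203 − 201.75)² / 201.75 = 0.0077
  yellow: (66 − 67.25)² / 67.25 = 0.0232
χ² = 0.0077 + 0.0232 = 0.0309 ≈ 0.031
Degrees of freedom = 2 − 1 = 1; critical value at α = 0.05 is 3.841.
Since 0.031 < 3.841, we fail to reject the null hypothesis — the data are consistent with the 3:1 ratio.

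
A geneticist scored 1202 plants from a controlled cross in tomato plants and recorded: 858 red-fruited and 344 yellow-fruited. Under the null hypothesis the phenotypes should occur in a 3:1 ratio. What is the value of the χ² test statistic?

The 3:1 ratio has 4 parts, so with N = 1202 the expected counts are:
  red-fruited: 1202 × 3/4 = 901.5
  yellow-fruited: 1202 × 1/4 = 300.5
χ² = Σ (O − E)² / E
  red-fruited: (858 − 901.5)² / 901.5 = 2.0990
  yellow-fruited: (344 − 300.5)² / 300.5 = 6.2970
χ² = 2.0990 + 6.2970 = 8.396

8.396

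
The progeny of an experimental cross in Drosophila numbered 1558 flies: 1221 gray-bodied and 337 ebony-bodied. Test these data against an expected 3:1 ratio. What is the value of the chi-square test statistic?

Total ratio parts = 4. Expected numbers out of 1558:
  gray-bodied: 1558 × 3/4 = 1168.5
  ebony-bodied: 1558 × 1/4 = 389.5
χ² = Σ (O − E)² / E
  gray-bodied: (1221 − 1168.5)² / 1168.5 = 2.3588
  ebony-bodied: (337 − 389.5)² / 389.5 = 7.0764
χ² = 2.3588 + 7.0764 = 9.4352 ≈ 9.435

9.435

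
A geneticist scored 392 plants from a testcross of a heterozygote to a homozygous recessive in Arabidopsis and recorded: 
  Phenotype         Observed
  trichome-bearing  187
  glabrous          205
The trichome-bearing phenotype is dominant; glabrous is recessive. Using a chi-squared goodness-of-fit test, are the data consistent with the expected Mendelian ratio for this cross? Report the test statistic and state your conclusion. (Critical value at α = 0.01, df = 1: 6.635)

0.827; consistent

A testcross of a heterozygote (Aa × aa) gives a 1:1 phenotypic ratio.
Expected counts for N = 392 under a 1:1 ratio (total parts = 2):
  trichome-bearing: 392 × 1/2 = 196
  glabrous: 392 × 1/2 = 196
χ² = Σ (O − E)² / E
  trichome-bearing: (187 − 196)² / 196 = 0.4133
  glabrous: (205 − 196)² / 196 = 0.4133
χ² = 0.4133 + 0.4133 = 0.8266 ≈ 0.827
Degrees of freedom = 2 − 1 = 1; critical value at α = 0.01 is 6.635.
Since 0.827 < 6.635, we fail to reject the null hypothesis — the data are consistent with the 1:1 ratio.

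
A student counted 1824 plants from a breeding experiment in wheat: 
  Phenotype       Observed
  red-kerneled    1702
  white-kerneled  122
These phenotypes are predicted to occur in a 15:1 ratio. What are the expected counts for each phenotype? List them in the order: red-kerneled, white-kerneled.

Under the 15:1 hypothesis (Σ ratio = 16, N = 1824):
  red-kerneled: 1824 × 15/16 = 1710
  white-kerneled: 1824 × 1/16 = 114

1710, 114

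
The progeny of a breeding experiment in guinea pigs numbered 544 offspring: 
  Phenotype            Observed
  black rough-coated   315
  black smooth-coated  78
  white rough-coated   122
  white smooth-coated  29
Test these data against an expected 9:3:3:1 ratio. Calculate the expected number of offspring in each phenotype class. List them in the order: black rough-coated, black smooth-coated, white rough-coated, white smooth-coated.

Expected counts for N = 544 under a 9:3:3:1 ratio (total parts = 16):
  black rough-coated: 544 × 9/16 = 306
  black smooth-coated: 544 × 3/16 = 102
  white rough-coated: 544 × 3/16 = 102
  white smooth-coated: 544 × 1/16 = 34

306, 102, 102, 34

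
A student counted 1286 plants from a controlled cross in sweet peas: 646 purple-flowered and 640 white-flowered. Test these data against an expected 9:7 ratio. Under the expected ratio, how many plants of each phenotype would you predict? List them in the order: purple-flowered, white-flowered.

723.375, 562.625

Total ratio parts = 16. Expected numbers out of 1286:
  purple-flowered: 1286 × 9/16 = 723.375
  white-flowered: 1286 × 7/16 = 562.625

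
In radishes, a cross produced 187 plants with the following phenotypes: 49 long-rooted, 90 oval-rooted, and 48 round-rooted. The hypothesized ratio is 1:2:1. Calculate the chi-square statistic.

0.273

The 1:2:1 ratio has 4 parts, so with N = 187 the expected counts are:
  long-rooted: 187 × 1/4 = 46.75
  oval-rooted: 187 × 2/4 = 93.5
  round-rooted: 187 × 1/4 = 46.75
χ² = Σ (O − E)² / E
  long-rooted: (49 − 46.75)² / 46.75 = 0.1083
  oval-rooted: (90 − 93.5)² / 93.5 = 0.1310
  round-rooted: (48 − 46.75)² / 46.75 = 0.0334
χ² = 0.1083 + 0.1310 + 0.0334 = 0.2727 ≈ 0.273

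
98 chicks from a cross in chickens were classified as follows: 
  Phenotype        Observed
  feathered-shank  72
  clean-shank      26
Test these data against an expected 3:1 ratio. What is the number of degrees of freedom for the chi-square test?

A goodness-of-fit test with 2 phenotype classes has df = 2 − 1 = 1.

1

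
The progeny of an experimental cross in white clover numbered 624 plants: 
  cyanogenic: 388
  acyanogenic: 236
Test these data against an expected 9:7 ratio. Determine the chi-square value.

8.915

Expected counts for N = 624 under a 9:7 ratio (total parts = 16):
  cyanogenic: 624 × 9/16 = 351
  acyanogenic: 624 × 7/16 = 273
χ² = Σ (O − E)² / E
  cyanogenic: (388 − 351)² / 351 = 3.9003
  acyanogenic: (236 − 273)² / 273 = 5.0147
χ² = 3.9003 + 5.0147 = 8.915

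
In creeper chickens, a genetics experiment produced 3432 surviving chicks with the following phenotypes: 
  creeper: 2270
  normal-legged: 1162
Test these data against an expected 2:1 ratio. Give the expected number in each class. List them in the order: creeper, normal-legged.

Total ratio parts = 3. Expected numbers out of 3432:
  creeper: 3432 × 2/3 = 2288
  normal-legged: 3432 × 1/3 = 1144

2288, 1144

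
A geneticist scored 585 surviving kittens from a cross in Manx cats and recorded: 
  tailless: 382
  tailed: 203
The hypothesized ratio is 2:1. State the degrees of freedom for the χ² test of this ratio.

A goodness-of-fit test with 2 phenotype classes has df = 2 − 1 = 1.

1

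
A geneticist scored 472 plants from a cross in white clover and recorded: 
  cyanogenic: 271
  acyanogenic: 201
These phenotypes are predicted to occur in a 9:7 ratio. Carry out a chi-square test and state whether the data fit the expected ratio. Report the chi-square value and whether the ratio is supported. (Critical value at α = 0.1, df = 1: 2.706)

Total ratio parts = 16. Expected numbers out of 472:
  cyanogenic: 472 × 9/16 = 265.5
  acyanogenic: 472 × 7/16 = 206.5
χ² = Σ (O − E)² / E
  cyanogenic: (271 − 265.5)² / 265.5 = 0.1139
  acyanogenic: (201 − 206.5)² / 206.5 = 0.1465
χ² = 0.1139 + 0.1465 = 0.2604 ≈ 0.260
Degrees of freedom = 2 − 1 = 1; critical value at α = 0.1 is 2.706.
Since 0.260 < 2.706, we fail to reject the null hypothesis — the data are consistent with the 9:7 ratio.

0.260; consistent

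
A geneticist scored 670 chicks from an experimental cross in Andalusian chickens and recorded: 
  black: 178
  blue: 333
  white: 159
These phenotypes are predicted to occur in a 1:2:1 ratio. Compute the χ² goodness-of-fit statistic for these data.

1.101

Expected counts for N = 670 under a 1:2:1 ratio (total parts = 4):
  black: 670 × 1/4 = 167.5
  blue: 670 × 2/4 = 335
  white: 670 × 1/4 = 167.5
χ² = Σ (O − E)² / E
  black: (178 − 167.5)² / 167.5 = 0.6582
  blue: (333 − 335)² / 335 = 0.0119
  white: (159 − 167.5)² / 167.5 = 0.4313
χ² = 0.6582 + 0.0119 + 0.4313 = 1.1014 ≈ 1.101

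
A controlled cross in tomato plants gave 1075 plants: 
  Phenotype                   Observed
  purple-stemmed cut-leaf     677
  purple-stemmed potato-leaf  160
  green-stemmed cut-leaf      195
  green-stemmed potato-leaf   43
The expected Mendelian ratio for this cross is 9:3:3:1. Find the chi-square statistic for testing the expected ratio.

The 9:3:3:1 ratio has 16 parts, so with N = 1075 the expected counts are:
  purple-stemmed cut-leaf: 1075 × 9/16 = 604.6875
  purple-stemmed potato-leaf: 1075 × 3/16 = 201.5625
  green-stemmed cut-leaf: 1075 × 3/16 = 201.5625
  green-stemmed potato-leaf: 1075 × 1/16 = 67.1875
χ² = Σ (O − E)² / E
  purple-stemmed cut-leaf: (677 − 604.6875)² / 604.6875 = 8.6476
  purple-stemmed potato-leaf: (160 − 201.5625)² / 201.5625 = 8.5703
  green-stemmed cut-leaf: (195 − 201.5625)² / 201.5625 = 0.2137
  green-stemmed potato-leaf: (43 − 67.1875)² / 67.1875 = 8.7075
χ² = 8.6476 + 8.5703 + 0.2137 + 8.7075 = 26.1391 ≈ 26.139

26.139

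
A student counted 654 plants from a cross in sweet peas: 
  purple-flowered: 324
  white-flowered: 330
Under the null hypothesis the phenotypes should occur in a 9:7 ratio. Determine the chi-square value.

Under the 9:7 hypothesis (Σ ratio = 16, N = 654):
  purple-flowered: 654 × 9/16 = 367.875
  white-flowered: 654 × 7/16 = 286.125
χ² = Σ (O − E)² / E
  purple-flowered: (324 − 367.875)² / 367.875 = 5.2328
  white-flowered: (330 − 286.125)² / 286.125 = 6.7279
χ² = 5.2328 + 6.7279 = 11.9607 ≈ 11.961

11.961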